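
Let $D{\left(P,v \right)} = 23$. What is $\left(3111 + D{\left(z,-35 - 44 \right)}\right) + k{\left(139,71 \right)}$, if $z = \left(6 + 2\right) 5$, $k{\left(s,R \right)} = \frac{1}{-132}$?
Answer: $\frac{413687}{132} \approx 3134.0$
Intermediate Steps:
$k{\left(s,R \right)} = - \frac{1}{132}$
$z = 40$ ($z = 8 \cdot 5 = 40$)
$\left(3111 + D{\left(z,-35 - 44 \right)}\right) + k{\left(139,71 \right)} = \left(3111 + 23\right) - \frac{1}{132} = 3134 - \frac{1}{132} = \frac{413687}{132}$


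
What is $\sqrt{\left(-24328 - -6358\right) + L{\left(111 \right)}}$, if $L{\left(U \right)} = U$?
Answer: $i \sqrt{17859} \approx 133.64 i$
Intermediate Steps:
$\sqrt{\left(-24328 - -6358\right) + L{\left(111 \right)}} = \sqrt{\left(-24328 - -6358\right) + 111} = \sqrt{\left(-24328 + 6358\right) + 111} = \sqrt{-17970 + 111} = \sqrt{-17859} = i \sqrt{17859}$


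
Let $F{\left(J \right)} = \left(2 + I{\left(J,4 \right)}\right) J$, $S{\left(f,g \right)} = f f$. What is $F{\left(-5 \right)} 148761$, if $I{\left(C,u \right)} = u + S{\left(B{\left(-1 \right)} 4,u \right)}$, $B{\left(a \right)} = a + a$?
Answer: $-52066350$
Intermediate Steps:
$B{\left(a \right)} = 2 a$
$S{\left(f,g \right)} = f^{2}$
$I{\left(C,u \right)} = 64 + u$ ($I{\left(C,u \right)} = u + \left(2 \left(-1\right) 4\right)^{2} = u + \left(\left(-2\right) 4\right)^{2} = u + \left(-8\right)^{2} = u + 64 = 64 + u$)
$F{\left(J \right)} = 70 J$ ($F{\left(J \right)} = \left(2 + \left(64 + 4\right)\right) J = \left(2 + 68\right) J = 70 J$)
$F{\left(-5 \right)} 148761 = 70 \left(-5\right) 148761 = \left(-350\right) 148761 = -52066350$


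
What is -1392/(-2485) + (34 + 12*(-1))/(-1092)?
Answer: 14953/27690 ≈ 0.54001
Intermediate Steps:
-1392/(-2485) + (34 + 12*(-1))/(-1092) = -1392*(-1/2485) + (34 - 12)*(-1/1092) = 1392/2485 + 22*(-1/1092) = 1392/2485 - 11/546 = 14953/27690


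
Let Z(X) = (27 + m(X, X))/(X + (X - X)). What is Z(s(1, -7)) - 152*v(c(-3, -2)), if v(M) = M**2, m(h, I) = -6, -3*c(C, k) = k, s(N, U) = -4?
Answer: -2621/36 ≈ -72.806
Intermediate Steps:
c(C, k) = -k/3
Z(X) = 21/X (Z(X) = (27 - 6)/(X + (X - X)) = 21/(X + 0) = 21/X)
Z(s(1, -7)) - 152*v(c(-3, -2)) = 21/(-4) - 152*(-1/3*(-2))**2 = 21*(-1/4) - 152*(2/3)**2 = -21/4 - 152*4/9 = -21/4 - 1*608/9 = -21/4 - 608/9 = -2621/36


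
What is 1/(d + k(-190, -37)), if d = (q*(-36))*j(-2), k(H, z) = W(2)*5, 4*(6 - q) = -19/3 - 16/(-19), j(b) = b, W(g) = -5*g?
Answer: 19/9136 ≈ 0.0020797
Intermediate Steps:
q = 1681/228 (q = 6 - (-19/3 - 16/(-19))/4 = 6 - (-19*⅓ - 16*(-1/19))/4 = 6 - (-19/3 + 16/19)/4 = 6 - ¼*(-313/57) = 6 + 313/228 = 1681/228 ≈ 7.3728)
k(H, z) = -50 (k(H, z) = -5*2*5 = -10*5 = -50)
d = 10086/19 (d = ((1681/228)*(-36))*(-2) = -5043/19*(-2) = 10086/19 ≈ 530.84)
1/(d + k(-190, -37)) = 1/(10086/19 - 50) = 1/(9136/19) = 19/9136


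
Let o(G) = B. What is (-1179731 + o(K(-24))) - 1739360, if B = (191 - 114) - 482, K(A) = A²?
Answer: -2919496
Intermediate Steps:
B = -405 (B = 77 - 482 = -405)
o(G) = -405
(-1179731 + o(K(-24))) - 1739360 = (-1179731 - 405) - 1739360 = -1180136 - 1739360 = -2919496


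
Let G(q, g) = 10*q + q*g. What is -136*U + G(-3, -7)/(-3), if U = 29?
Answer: -3941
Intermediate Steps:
G(q, g) = 10*q + g*q
-136*U + G(-3, -7)/(-3) = -136*29 - 3*(10 - 7)/(-3) = -3944 - 3*3*(-⅓) = -3944 - 9*(-⅓) = -3944 + 3 = -3941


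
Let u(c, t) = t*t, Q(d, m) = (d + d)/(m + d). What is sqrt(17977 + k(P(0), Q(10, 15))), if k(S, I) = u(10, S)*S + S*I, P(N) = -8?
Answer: sqrt(436465)/5 ≈ 132.13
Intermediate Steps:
Q(d, m) = 2*d/(d + m) (Q(d, m) = (2*d)/(d + m) = 2*d/(d + m))
u(c, t) = t**2
k(S, I) = S**3 + I*S (k(S, I) = S**2*S + S*I = S**3 + I*S)
sqrt(17977 + k(P(0), Q(10, 15))) = sqrt(17977 - 8*(2*10/(10 + 15) + (-8)**2)) = sqrt(17977 - 8*(2*10/25 + 64)) = sqrt(17977 - 8*(2*10*(1/25) + 64)) = sqrt(17977 - 8*(4/5 + 64)) = sqrt(17977 - 8*324/5) = sqrt(17977 - 2592/5) = sqrt(87293/5) = sqrt(436465)/5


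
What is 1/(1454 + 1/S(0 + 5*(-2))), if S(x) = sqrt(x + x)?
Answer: 29080/42282321 + 2*I*sqrt(5)/42282321 ≈ 0.00068776 + 1.0577e-7*I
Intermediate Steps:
S(x) = sqrt(2)*sqrt(x) (S(x) = sqrt(2*x) = sqrt(2)*sqrt(x))
1/(1454 + 1/S(0 + 5*(-2))) = 1/(1454 + 1/(sqrt(2)*sqrt(0 + 5*(-2)))) = 1/(1454 + 1/(sqrt(2)*sqrt(0 - 10))) = 1/(1454 + 1/(sqrt(2)*sqrt(-10))) = 1/(1454 + 1/(sqrt(2)*(I*sqrt(10)))) = 1/(1454 + 1/(2*I*sqrt(5))) = 1/(1454 - I*sqrt(5)/10)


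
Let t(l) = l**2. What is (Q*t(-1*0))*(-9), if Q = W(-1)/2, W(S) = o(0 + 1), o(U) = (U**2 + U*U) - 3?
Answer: 0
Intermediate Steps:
o(U) = -3 + 2*U**2 (o(U) = (U**2 + U**2) - 3 = 2*U**2 - 3 = -3 + 2*U**2)
W(S) = -1 (W(S) = -3 + 2*(0 + 1)**2 = -3 + 2*1**2 = -3 + 2*1 = -3 + 2 = -1)
Q = -1/2 ≈ -0.50000
(Q*t(-1*0))*(-9) = -(-1*0)**2/2*(-9) = -1/2*0**2*(-9) = -1/2*0*(-9) = 0*(-9) = 0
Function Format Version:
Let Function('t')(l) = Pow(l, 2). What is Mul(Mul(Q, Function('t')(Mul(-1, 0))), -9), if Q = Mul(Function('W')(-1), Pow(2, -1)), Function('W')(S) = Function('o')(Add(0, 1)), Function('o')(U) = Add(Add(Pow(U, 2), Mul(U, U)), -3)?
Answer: 0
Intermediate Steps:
Function('o')(U) = Add(-3, Mul(2, Pow(U, 2))) (Function('o')(U) = Add(Add(Pow(U, 2), Pow(U, 2)), -3) = Add(Mul(2, Pow(U, 2)), -3) = Add(-3, Mul(2, Pow(U, 2))))
Function('W')(S) = -1 (Function('W')(S) = Add(-3, Mul(2, Pow(Add(0, 1), 2))) = Add(-3, Mul(2, Pow(1, 2))) = Add(-3, Mul(2, 1)) = Add(-3, 2) = -1)
Q = Rational(-1, 2) (Q = Mul(-1, Pow(2, -1)) = Mul(-1, Rational(1, 2)) = Rational(-1, 2) ≈ -0.50000)
Mul(Mul(Q, Function('t')(Mul(-1, 0))), -9) = Mul(Mul(Rational(-1, 2), Pow(Mul(-1, 0), 2)), -9) = Mul(Mul(Rational(-1, 2), Pow(0, 2)), -9) = Mul(Mul(Rational(-1, 2), 0), -9) = Mul(0, -9) = 0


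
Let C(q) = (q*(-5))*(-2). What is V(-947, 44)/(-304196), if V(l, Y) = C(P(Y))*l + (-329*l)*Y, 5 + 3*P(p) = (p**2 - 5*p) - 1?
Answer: -2077718/76049 ≈ -27.321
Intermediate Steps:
P(p) = -2 - 5*p/3 + p**2/3 (P(p) = -5/3 + ((p**2 - 5*p) - 1)/3 = -5/3 + (-1 + p**2 - 5*p)/3 = -5/3 + (-1/3 - 5*p/3 + p**2/3) = -2 - 5*p/3 + p**2/3)
C(q) = 10*q (C(q) = -5*q*(-2) = 10*q)
V(l, Y) = l*(-20 - 50*Y/3 + 10*Y**2/3) - 329*Y*l (V(l, Y) = (10*(-2 - 5*Y/3 + Y**2/3))*l + (-329*l)*Y = (-20 - 50*Y/3 + 10*Y**2/3)*l + (-329*l)*Y = l*(-20 - 50*Y/3 + 10*Y**2/3) - 329*Y*l)
V(-947, 44)/(-304196) = ((1/3)*(-947)*(-60 - 1037*44 + 10*44**2))/(-304196) = ((1/3)*(-947)*(-60 - 45628 + 10*1936))*(-1/304196) = ((1/3)*(-947)*(-60 - 45628 + 19360))*(-1/304196) = ((1/3)*(-947)*(-26328))*(-1/304196) = 8310872*(-1/304196) = -2077718/76049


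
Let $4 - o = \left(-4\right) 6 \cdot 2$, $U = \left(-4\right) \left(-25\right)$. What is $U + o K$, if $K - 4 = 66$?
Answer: $3740$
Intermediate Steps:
$K = 70$ ($K = 4 + 66 = 70$)
$U = 100$
$o = 52$ ($o = 4 - \left(-4\right) 6 \cdot 2 = 4 - \left(-24\right) 2 = 4 - -48 = 4 + 48 = 52$)
$U + o K = 100 + 52 \cdot 70 = 100 + 3640 = 3740$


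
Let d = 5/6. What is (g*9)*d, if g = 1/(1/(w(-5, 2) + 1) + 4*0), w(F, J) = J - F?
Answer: 60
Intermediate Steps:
d = 5/6 (d = 5*(1/6) = 5/6 ≈ 0.83333)
g = 8 (g = 1/(1/((2 - 1*(-5)) + 1) + 4*0) = 1/(1/((2 + 5) + 1) + 0) = 1/(1/(7 + 1) + 0) = 1/(1/8 + 0) = 1/(1/8) = 8)
(g*9)*d = (8*9)*(5/6) = 72*(5/6) = 60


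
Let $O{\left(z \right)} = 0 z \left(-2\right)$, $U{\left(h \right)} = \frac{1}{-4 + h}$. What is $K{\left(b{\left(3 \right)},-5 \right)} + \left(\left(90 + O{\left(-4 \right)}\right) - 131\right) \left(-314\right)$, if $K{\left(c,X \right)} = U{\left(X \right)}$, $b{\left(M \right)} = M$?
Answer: $\frac{115865}{9} \approx 12874.0$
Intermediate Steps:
$O{\left(z \right)} = 0$ ($O{\left(z \right)} = 0 \left(-2\right) = 0$)
$K{\left(c,X \right)} = \frac{1}{-4 + X}$
$K{\left(b{\left(3 \right)},-5 \right)} + \left(\left(90 + O{\left(-4 \right)}\right) - 131\right) \left(-314\right) = \frac{1}{-4 - 5} + \left(\left(90 + 0\right) - 131\right) \left(-314\right) = \frac{1}{-9} + \left(90 - 131\right) \left(-314\right) = - \frac{1}{9} - -12874 = - \frac{1}{9} + 12874 = \frac{115865}{9}$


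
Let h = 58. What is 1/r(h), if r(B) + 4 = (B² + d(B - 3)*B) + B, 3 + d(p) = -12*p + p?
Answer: -1/31846 ≈ -3.1401e-5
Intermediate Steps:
d(p) = -3 - 11*p (d(p) = -3 + (-12*p + p) = -3 - 11*p)
r(B) = -4 + B + B² + B*(30 - 11*B) (r(B) = -4 + ((B² + (-3 - 11*(B - 3))*B) + B) = -4 + ((B² + (-3 - 11*(-3 + B))*B) + B) = -4 + ((B² + (-3 + (33 - 11*B))*B) + B) = -4 + ((B² + (30 - 11*B)*B) + B) = -4 + ((B² + B*(30 - 11*B)) + B) = -4 + (B + B² + B*(30 - 11*B)) = -4 + B + B² + B*(30 - 11*B))
1/r(h) = 1/(-4 - 10*58² + 31*58) = 1/(-4 - 10*3364 + 1798) = 1/(-4 - 33640 + 1798) = 1/(-31846) = -1/31846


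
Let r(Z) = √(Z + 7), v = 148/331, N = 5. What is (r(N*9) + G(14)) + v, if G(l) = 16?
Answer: 5444/331 + 2*√13 ≈ 23.658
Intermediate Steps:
v = 148/331 (v = 148*(1/331) = 148/331 ≈ 0.44713)
r(Z) = √(7 + Z)
(r(N*9) + G(14)) + v = (√(7 + 5*9) + 16) + 148/331 = (√(7 + 45) + 16) + 148/331 = (√52 + 16) + 148/331 = (2*√13 + 16) + 148/331 = (16 + 2*√13) + 148/331 = 5444/331 + 2*√13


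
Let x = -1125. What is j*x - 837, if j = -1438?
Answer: 1616913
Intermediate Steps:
j*x - 837 = -1438*(-1125) - 837 = 1617750 - 837 = 1616913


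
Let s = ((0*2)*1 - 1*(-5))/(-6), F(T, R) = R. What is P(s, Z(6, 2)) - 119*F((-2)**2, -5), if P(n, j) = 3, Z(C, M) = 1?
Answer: 598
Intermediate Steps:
s = -5/6 (s = (0*1 + 5)*(-1/6) = (0 + 5)*(-1/6) = 5*(-1/6) = -5/6 ≈ -0.83333)
P(s, Z(6, 2)) - 119*F((-2)**2, -5) = 3 - 119*(-5) = 3 + 595 = 598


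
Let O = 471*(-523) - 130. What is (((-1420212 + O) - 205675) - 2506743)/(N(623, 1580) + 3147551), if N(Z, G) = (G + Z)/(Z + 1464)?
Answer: -9139167091/6568941140 ≈ -1.3913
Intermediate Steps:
O = -246463 (O = -246333 - 130 = -246463)
N(Z, G) = (G + Z)/(1464 + Z)
(((-1420212 + O) - 205675) - 2506743)/(N(623, 1580) + 3147551) = (((-1420212 - 246463) - 205675) - 2506743)/((1580 + 623)/(1464 + 623) + 3147551) = ((-1666675 - 205675) - 2506743)/(2203/2087 + 3147551) = (-1872350 - 2506743)/((1/2087)*2203 + 3147551) = -4379093/(2203/2087 + 3147551) = -4379093/6568941140/2087 = -4379093*2087/6568941140 = -9139167091/6568941140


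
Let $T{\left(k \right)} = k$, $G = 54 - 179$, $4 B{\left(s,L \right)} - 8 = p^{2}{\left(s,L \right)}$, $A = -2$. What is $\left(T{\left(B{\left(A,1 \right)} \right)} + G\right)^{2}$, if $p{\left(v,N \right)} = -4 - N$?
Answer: $\frac{218089}{16} \approx 13631.0$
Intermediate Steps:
$B{\left(s,L \right)} = 2 + \frac{\left(-4 - L\right)^{2}}{4}$
$G = -125$ ($G = 54 - 179 = -125$)
$\left(T{\left(B{\left(A,1 \right)} \right)} + G\right)^{2} = \left(\left(2 + \frac{\left(4 + 1\right)^{2}}{4}\right) - 125\right)^{2} = \left(\left(2 + \frac{5^{2}}{4}\right) - 125\right)^{2} = \left(\left(2 + \frac{1}{4} \cdot 25\right) - 125\right)^{2} = \left(\left(2 + \frac{25}{4}\right) - 125\right)^{2} = \left(\frac{33}{4} - 125\right)^{2} = \left(- \frac{467}{4}\right)^{2} = \frac{218089}{16}$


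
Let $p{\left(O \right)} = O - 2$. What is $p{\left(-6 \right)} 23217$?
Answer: $-185736$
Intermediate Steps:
$p{\left(O \right)} = -2 + O$ ($p{\left(O \right)} = O - 2 = -2 + O$)
$p{\left(-6 \right)} 23217 = \left(-2 - 6\right) 23217 = \left(-8\right) 23217 = -185736$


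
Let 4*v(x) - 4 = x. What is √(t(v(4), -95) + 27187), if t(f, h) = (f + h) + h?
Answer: 7*√551 ≈ 164.31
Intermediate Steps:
v(x) = 1 + x/4
t(f, h) = f + 2*h
√(t(v(4), -95) + 27187) = √(((1 + (¼)*4) + 2*(-95)) + 27187) = √(((1 + 1) - 190) + 27187) = √((2 - 190) + 27187) = √(-188 + 27187) = √26999 = 7*√551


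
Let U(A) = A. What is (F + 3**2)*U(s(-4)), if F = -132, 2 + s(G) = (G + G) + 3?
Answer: 861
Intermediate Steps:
s(G) = 1 + 2*G (s(G) = -2 + ((G + G) + 3) = -2 + (2*G + 3) = -2 + (3 + 2*G) = 1 + 2*G)
(F + 3**2)*U(s(-4)) = (-132 + 3**2)*(1 + 2*(-4)) = (-132 + 9)*(1 - 8) = -123*(-7) = 861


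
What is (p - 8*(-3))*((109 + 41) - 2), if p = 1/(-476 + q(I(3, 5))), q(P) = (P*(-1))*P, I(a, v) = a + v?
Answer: 479483/135 ≈ 3551.7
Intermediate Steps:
q(P) = -P² (q(P) = (-P)*P = -P²)
p = -1/540 (p = 1/(-476 - (3 + 5)²) = 1/(-476 - 1*8²) = 1/(-476 - 1*64) = 1/(-476 - 64) = 1/(-540) = -1/540 ≈ -0.0018519)
(p - 8*(-3))*((109 + 41) - 2) = (-1/540 - 8*(-3))*((109 + 41) - 2) = (-1/540 + 24)*(150 - 2) = (12959/540)*148 = 479483/135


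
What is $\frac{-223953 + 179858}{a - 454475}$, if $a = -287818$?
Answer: $\frac{44095}{742293} \approx 0.059404$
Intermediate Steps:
$\frac{-223953 + 179858}{a - 454475} = \frac{-223953 + 179858}{-287818 - 454475} = - \frac{44095}{-742293} = \left(-44095\right) \left(- \frac{1}{742293}\right) = \frac{44095}{742293}$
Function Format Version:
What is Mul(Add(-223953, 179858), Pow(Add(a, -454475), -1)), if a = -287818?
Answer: Rational(44095, 742293) ≈ 0.059404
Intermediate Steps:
Mul(Add(-223953, 179858), Pow(Add(a, -454475), -1)) = Mul(Add(-223953, 179858), Pow(Add(-287818, -454475), -1)) = Mul(-44095, Pow(-742293, -1)) = Mul(-44095, Rational(-1, 742293)) = Rational(44095, 742293)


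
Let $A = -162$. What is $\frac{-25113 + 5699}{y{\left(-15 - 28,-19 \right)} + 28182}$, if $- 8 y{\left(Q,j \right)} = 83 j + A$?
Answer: $- \frac{155312}{227195} \approx -0.68361$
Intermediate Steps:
$y{\left(Q,j \right)} = \frac{81}{4} - \frac{83 j}{8}$ ($y{\left(Q,j \right)} = - \frac{83 j - 162}{8} = - \frac{-162 + 83 j}{8} = \frac{81}{4} - \frac{83 j}{8}$)
$\frac{-25113 + 5699}{y{\left(-15 - 28,-19 \right)} + 28182} = \frac{-25113 + 5699}{\left(\frac{81}{4} - - \frac{1577}{8}\right) + 28182} = - \frac{19414}{\left(\frac{81}{4} + \frac{1577}{8}\right) + 28182} = - \frac{19414}{\frac{1739}{8} + 28182} = - \frac{19414}{\frac{227195}{8}} = \left(-19414\right) \frac{8}{227195} = - \frac{155312}{227195}$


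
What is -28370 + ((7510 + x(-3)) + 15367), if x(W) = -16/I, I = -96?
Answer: -32957/6 ≈ -5492.8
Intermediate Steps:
x(W) = ⅙ (x(W) = -16/(-96) = -16*(-1/96) = ⅙)
-28370 + ((7510 + x(-3)) + 15367) = -28370 + ((7510 + ⅙) + 15367) = -28370 + (45061/6 + 15367) = -28370 + 137263/6 = -32957/6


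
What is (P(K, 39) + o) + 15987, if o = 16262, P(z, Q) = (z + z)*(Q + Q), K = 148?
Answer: 55337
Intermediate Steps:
P(z, Q) = 4*Q*z (P(z, Q) = (2*z)*(2*Q) = 4*Q*z)
(P(K, 39) + o) + 15987 = (4*39*148 + 16262) + 15987 = (23088 + 16262) + 15987 = 39350 + 15987 = 55337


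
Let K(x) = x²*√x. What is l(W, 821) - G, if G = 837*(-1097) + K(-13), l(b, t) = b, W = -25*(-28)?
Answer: 918889 - 169*I*√13 ≈ 9.1889e+5 - 609.34*I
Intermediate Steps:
K(x) = x^(5/2)
W = 700
G = -918189 + 169*I*√13 (G = 837*(-1097) + (-13)^(5/2) = -918189 + 169*I*√13 ≈ -9.1819e+5 + 609.34*I)
l(W, 821) - G = 700 - (-918189 + 169*I*√13) = 700 + (918189 - 169*I*√13) = 918889 - 169*I*√13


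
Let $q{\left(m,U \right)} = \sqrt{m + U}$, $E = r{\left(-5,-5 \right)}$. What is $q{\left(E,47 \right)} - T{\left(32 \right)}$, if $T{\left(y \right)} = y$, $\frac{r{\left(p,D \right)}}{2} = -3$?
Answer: $-32 + \sqrt{41} \approx -25.597$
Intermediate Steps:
$r{\left(p,D \right)} = -6$ ($r{\left(p,D \right)} = 2 \left(-3\right) = -6$)
$E = -6$
$q{\left(m,U \right)} = \sqrt{U + m}$
$q{\left(E,47 \right)} - T{\left(32 \right)} = \sqrt{47 - 6} - 32 = \sqrt{41} - 32 = -32 + \sqrt{41}$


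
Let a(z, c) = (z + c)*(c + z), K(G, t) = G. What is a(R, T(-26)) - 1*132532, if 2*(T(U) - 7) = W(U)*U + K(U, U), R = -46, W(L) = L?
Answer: -50736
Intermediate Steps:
T(U) = 7 + U/2 + U²/2 (T(U) = 7 + (U*U + U)/2 = 7 + (U² + U)/2 = 7 + (U + U²)/2 = 7 + (U/2 + U²/2) = 7 + U/2 + U²/2)
a(z, c) = (c + z)² (a(z, c) = (c + z)*(c + z) = (c + z)²)
a(R, T(-26)) - 1*132532 = ((7 + (½)*(-26) + (½)*(-26)²) - 46)² - 1*132532 = ((7 - 13 + (½)*676) - 46)² - 132532 = ((7 - 13 + 338) - 46)² - 132532 = (332 - 46)² - 132532 = 286² - 132532 = 81796 - 132532 = -50736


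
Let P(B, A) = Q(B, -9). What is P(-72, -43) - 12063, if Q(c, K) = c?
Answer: -12135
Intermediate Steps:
P(B, A) = B
P(-72, -43) - 12063 = -72 - 12063 = -12135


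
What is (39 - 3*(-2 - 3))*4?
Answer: 216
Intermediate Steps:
(39 - 3*(-2 - 3))*4 = (39 - 3*(-5))*4 = (39 + 15)*4 = 54*4 = 216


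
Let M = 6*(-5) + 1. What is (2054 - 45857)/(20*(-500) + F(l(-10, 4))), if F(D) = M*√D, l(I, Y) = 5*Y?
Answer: 21901500/4999159 - 1270287*√5/49991590 ≈ 4.3242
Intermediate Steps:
M = -29 (M = -30 + 1 = -29)
F(D) = -29*√D
(2054 - 45857)/(20*(-500) + F(l(-10, 4))) = (2054 - 45857)/(20*(-500) - 29*2*√5) = -43803/(-10000 - 58*√5)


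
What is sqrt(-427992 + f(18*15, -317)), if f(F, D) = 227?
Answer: I*sqrt(427765) ≈ 654.04*I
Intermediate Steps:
sqrt(-427992 + f(18*15, -317)) = sqrt(-427992 + 227) = sqrt(-427765) = I*sqrt(427765)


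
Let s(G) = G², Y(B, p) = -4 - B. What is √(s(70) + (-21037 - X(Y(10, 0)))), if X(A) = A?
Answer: I*√16123 ≈ 126.98*I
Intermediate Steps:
√(s(70) + (-21037 - X(Y(10, 0)))) = √(70² + (-21037 - (-4 - 1*10))) = √(4900 + (-21037 - (-4 - 10))) = √(4900 + (-21037 - 1*(-14))) = √(4900 + (-21037 + 14)) = √(4900 - 21023) = √(-16123) = I*√16123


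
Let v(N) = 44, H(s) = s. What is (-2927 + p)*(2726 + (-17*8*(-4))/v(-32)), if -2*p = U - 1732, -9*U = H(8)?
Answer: -558612490/99 ≈ -5.6426e+6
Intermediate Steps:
U = -8/9 (U = -1/9*8 = -8/9 ≈ -0.88889)
p = 7798/9 (p = -(-8/9 - 1732)/2 = -1/2*(-15596/9) = 7798/9 ≈ 866.44)
(-2927 + p)*(2726 + (-17*8*(-4))/v(-32)) = (-2927 + 7798/9)*(2726 + (-17*8*(-4))/44) = -18545*(2726 - 136*(-4)*(1/44))/9 = -18545*(2726 + 544*(1/44))/9 = -18545*(2726 + 136/11)/9 = -18545/9*30122/11 = -558612490/99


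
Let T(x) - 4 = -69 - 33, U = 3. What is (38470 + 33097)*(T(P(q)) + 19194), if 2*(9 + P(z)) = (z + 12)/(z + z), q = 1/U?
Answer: 1366643432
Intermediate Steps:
q = ⅓ (q = 1/3 = ⅓ ≈ 0.33333)
P(z) = -9 + (12 + z)/(4*z) (P(z) = -9 + ((z + 12)/(z + z))/2 = -9 + ((12 + z)/((2*z)))/2 = -9 + ((12 + z)*(1/(2*z)))/2 = -9 + ((12 + z)/(2*z))/2 = -9 + (12 + z)/(4*z))
T(x) = -98 (T(x) = 4 + (-69 - 33) = 4 - 102 = -98)
(38470 + 33097)*(T(P(q)) + 19194) = (38470 + 33097)*(-98 + 19194) = 71567*19096 = 1366643432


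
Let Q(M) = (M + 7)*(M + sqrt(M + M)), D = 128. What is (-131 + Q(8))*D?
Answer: 6272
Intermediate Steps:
Q(M) = (7 + M)*(M + sqrt(2)*sqrt(M)) (Q(M) = (7 + M)*(M + sqrt(2*M)) = (7 + M)*(M + sqrt(2)*sqrt(M)))
(-131 + Q(8))*D = (-131 + (8**2 + 7*8 + sqrt(2)*8**(3/2) + 7*sqrt(2)*sqrt(8)))*128 = (-131 + (64 + 56 + sqrt(2)*(16*sqrt(2)) + 7*sqrt(2)*(2*sqrt(2))))*128 = (-131 + (64 + 56 + 32 + 28))*128 = (-131 + 180)*128 = 49*128 = 6272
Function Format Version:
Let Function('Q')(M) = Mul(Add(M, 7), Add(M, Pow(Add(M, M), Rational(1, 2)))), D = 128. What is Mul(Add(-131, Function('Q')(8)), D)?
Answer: 6272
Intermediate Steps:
Function('Q')(M) = Mul(Add(7, M), Add(M, Mul(Pow(2, Rational(1, 2)), Pow(M, Rational(1, 2))))) (Function('Q')(M) = Mul(Add(7, M), Add(M, Pow(Mul(2, M), Rational(1, 2)))) = Mul(Add(7, M), Add(M, Mul(Pow(2, Rational(1, 2)), Pow(M, Rational(1, 2))))))
Mul(Add(-131, Function('Q')(8)), D) = Mul(Add(-131, Add(Pow(8, 2), Mul(7, 8), Mul(Pow(2, Rational(1, 2)), Pow(8, Rational(3, 2))), Mul(7, Pow(2, Rational(1, 2)), Pow(8, Rational(1, 2))))), 128) = Mul(Add(-131, Add(64, 56, Mul(Pow(2, Rational(1, 2)), Mul(16, Pow(2, Rational(1, 2)))), Mul(7, Pow(2, Rational(1, 2)), Mul(2, Pow(2, Rational(1, 2)))))), 128) = Mul(Add(-131, Add(64, 56, 32, 28)), 128) = Mul(Add(-131, 180), 128) = Mul(49, 128) = 6272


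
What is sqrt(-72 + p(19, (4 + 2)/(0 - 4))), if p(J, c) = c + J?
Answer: I*sqrt(218)/2 ≈ 7.3824*I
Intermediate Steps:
p(J, c) = J + c
sqrt(-72 + p(19, (4 + 2)/(0 - 4))) = sqrt(-72 + (19 + (4 + 2)/(0 - 4))) = sqrt(-72 + (19 + 6/(-4))) = sqrt(-72 + (19 + 6*(-1/4))) = sqrt(-72 + (19 - 3/2)) = sqrt(-72 + 35/2) = sqrt(-109/2) = I*sqrt(218)/2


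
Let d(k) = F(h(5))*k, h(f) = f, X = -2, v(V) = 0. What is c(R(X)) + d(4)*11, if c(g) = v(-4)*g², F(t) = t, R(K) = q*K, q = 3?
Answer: 220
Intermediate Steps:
R(K) = 3*K
d(k) = 5*k
c(g) = 0 (c(g) = 0*g² = 0)
c(R(X)) + d(4)*11 = 0 + (5*4)*11 = 0 + 20*11 = 0 + 220 = 220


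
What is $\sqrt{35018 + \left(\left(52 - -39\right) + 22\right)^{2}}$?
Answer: $\sqrt{47787} \approx 218.6$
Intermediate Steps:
$\sqrt{35018 + \left(\left(52 - -39\right) + 22\right)^{2}} = \sqrt{35018 + \left(\left(52 + 39\right) + 22\right)^{2}} = \sqrt{35018 + \left(91 + 22\right)^{2}} = \sqrt{35018 + 113^{2}} = \sqrt{35018 + 12769} = \sqrt{47787}$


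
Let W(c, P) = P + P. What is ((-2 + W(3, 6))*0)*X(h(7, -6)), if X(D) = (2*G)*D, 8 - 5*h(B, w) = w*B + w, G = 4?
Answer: 0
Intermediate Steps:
W(c, P) = 2*P
h(B, w) = 8/5 - w/5 - B*w/5 (h(B, w) = 8/5 - (w*B + w)/5 = 8/5 - (B*w + w)/5 = 8/5 - (w + B*w)/5 = 8/5 + (-w/5 - B*w/5) = 8/5 - w/5 - B*w/5)
X(D) = 8*D (X(D) = (2*4)*D = 8*D)
((-2 + W(3, 6))*0)*X(h(7, -6)) = ((-2 + 2*6)*0)*(8*(8/5 - ⅕*(-6) - ⅕*7*(-6))) = ((-2 + 12)*0)*(8*(8/5 + 6/5 + 42/5)) = (10*0)*(8*(56/5)) = 0*(448/5) = 0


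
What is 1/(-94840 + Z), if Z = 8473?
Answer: -1/86367 ≈ -1.1578e-5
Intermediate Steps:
1/(-94840 + Z) = 1/(-94840 + 8473) = 1/(-86367) = -1/86367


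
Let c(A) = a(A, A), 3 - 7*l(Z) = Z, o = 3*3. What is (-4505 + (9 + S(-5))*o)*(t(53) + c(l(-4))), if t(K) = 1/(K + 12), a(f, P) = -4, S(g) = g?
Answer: 1157471/65 ≈ 17807.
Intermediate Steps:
o = 9
l(Z) = 3/7 - Z/7
c(A) = -4
t(K) = 1/(12 + K)
(-4505 + (9 + S(-5))*o)*(t(53) + c(l(-4))) = (-4505 + (9 - 5)*9)*(1/(12 + 53) - 4) = (-4505 + 4*9)*(1/65 - 4) = (-4505 + 36)*(1/65 - 4) = -4469*(-259/65) = 1157471/65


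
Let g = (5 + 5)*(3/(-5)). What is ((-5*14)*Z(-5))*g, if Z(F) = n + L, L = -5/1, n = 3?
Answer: -840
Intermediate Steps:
L = -5 (L = -5*1 = -5)
Z(F) = -2 (Z(F) = 3 - 5 = -2)
g = -6 (g = 10*(3*(-1/5)) = 10*(-3/5) = -6)
((-5*14)*Z(-5))*g = (-5*14*(-2))*(-6) = -70*(-2)*(-6) = 140*(-6) = -840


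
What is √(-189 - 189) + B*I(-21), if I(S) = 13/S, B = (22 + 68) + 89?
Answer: -2327/21 + 3*I*√42 ≈ -110.81 + 19.442*I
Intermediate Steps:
B = 179 (B = 90 + 89 = 179)
√(-189 - 189) + B*I(-21) = √(-189 - 189) + 179*(13/(-21)) = √(-378) + 179*(13*(-1/21)) = 3*I*√42 + 179*(-13/21) = 3*I*√42 - 2327/21 = -2327/21 + 3*I*√42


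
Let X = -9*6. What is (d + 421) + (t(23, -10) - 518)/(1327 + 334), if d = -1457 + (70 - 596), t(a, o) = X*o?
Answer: -235860/151 ≈ -1562.0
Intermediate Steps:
X = -54
t(a, o) = -54*o
d = -1983 (d = -1457 - 526 = -1983)
(d + 421) + (t(23, -10) - 518)/(1327 + 334) = (-1983 + 421) + (-54*(-10) - 518)/(1327 + 334) = -1562 + (540 - 518)/1661 = -1562 + 22*(1/1661) = -1562 + 2/151 = -235860/151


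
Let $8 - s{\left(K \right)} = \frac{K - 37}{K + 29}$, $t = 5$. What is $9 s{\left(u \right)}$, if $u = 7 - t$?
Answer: $\frac{2547}{31} \approx 82.161$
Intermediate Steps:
$u = 2$ ($u = 7 - 5 = 2$)
$s{\left(K \right)} = 8 - \frac{-37 + K}{29 + K}$ ($s{\left(K \right)} = 8 - \frac{K - 37}{K + 29} = 8 - \frac{-37 + K}{29 + K}$)
$9 s{\left(u \right)} = 9 \frac{269 + 7 \cdot 2}{29 + 2} = 9 \frac{269 + 14}{31} = 9 \cdot \frac{1}{31} \cdot 283 = 9 \cdot \frac{283}{31} = \frac{2547}{31}$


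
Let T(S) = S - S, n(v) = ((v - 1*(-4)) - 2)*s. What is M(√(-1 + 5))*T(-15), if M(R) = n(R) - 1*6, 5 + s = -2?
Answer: 0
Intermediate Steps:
s = -7 (s = -5 - 2 = -7)
n(v) = -14 - 7*v (n(v) = ((v - 1*(-4)) - 2)*(-7) = ((v + 4) - 2)*(-7) = ((4 + v) - 2)*(-7) = (2 + v)*(-7) = -14 - 7*v)
T(S) = 0
M(R) = -20 - 7*R (M(R) = (-14 - 7*R) - 1*6 = (-14 - 7*R) - 6 = -20 - 7*R)
M(√(-1 + 5))*T(-15) = (-20 - 7*√(-1 + 5))*0 = (-20 - 7*√4)*0 = (-20 - 7*2)*0 = (-20 - 14)*0 = -34*0 = 0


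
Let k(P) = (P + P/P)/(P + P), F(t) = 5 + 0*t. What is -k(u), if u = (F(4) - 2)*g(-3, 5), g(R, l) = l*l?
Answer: -38/75 ≈ -0.50667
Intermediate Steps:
g(R, l) = l²
F(t) = 5 (F(t) = 5 + 0 = 5)
u = 75 (u = (5 - 2)*5² = 3*25 = 75)
k(P) = (1 + P)/(2*P) (k(P) = (P + 1)/((2*P)) = (1 + P)*(1/(2*P)) = (1 + P)/(2*P))
-k(u) = -(1 + 75)/(2*75) = -76/(2*75) = -1*38/75 = -38/75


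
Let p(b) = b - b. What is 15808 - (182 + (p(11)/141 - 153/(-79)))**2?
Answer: -112492233/6241 ≈ -18025.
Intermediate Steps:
p(b) = 0
15808 - (182 + (p(11)/141 - 153/(-79)))**2 = 15808 - (182 + (0/141 - 153/(-79)))**2 = 15808 - (182 + (0*(1/141) - 153*(-1/79)))**2 = 15808 - (182 + (0 + 153/79))**2 = 15808 - (182 + 153/79)**2 = 15808 - (14531/79)**2 = 15808 - 1*211149961/6241 = 15808 - 211149961/6241 = -112492233/6241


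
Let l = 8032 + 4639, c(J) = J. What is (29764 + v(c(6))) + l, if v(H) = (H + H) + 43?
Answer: 42490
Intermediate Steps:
v(H) = 43 + 2*H (v(H) = 2*H + 43 = 43 + 2*H)
l = 12671
(29764 + v(c(6))) + l = (29764 + (43 + 2*6)) + 12671 = (29764 + (43 + 12)) + 12671 = (29764 + 55) + 12671 = 29819 + 12671 = 42490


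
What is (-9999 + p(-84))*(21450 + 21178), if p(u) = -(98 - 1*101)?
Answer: -426109488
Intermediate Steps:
p(u) = 3 (p(u) = -(98 - 101) = -1*(-3) = 3)
(-9999 + p(-84))*(21450 + 21178) = (-9999 + 3)*(21450 + 21178) = -9996*42628 = -426109488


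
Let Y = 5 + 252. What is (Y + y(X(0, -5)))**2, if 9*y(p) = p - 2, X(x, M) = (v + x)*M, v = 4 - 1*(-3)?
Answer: 5180176/81 ≈ 63953.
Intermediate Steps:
v = 7 (v = 4 + 3 = 7)
X(x, M) = M*(7 + x) (X(x, M) = (7 + x)*M = M*(7 + x))
Y = 257
y(p) = -2/9 + p/9 (y(p) = (p - 2)/9 = (-2 + p)/9 = -2/9 + p/9)
(Y + y(X(0, -5)))**2 = (257 + (-2/9 + (-5*(7 + 0))/9))**2 = (257 + (-2/9 + (-5*7)/9))**2 = (257 + (-2/9 + (1/9)*(-35)))**2 = (257 + (-2/9 - 35/9))**2 = (257 - 37/9)**2 = (2276/9)**2 = 5180176/81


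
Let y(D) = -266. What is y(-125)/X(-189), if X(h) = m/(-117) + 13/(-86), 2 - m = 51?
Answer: -2676492/2693 ≈ -993.87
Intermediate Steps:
m = -49 (m = 2 - 1*51 = 2 - 51 = -49)
X(h) = 2693/10062 (X(h) = -49/(-117) + 13/(-86) = -49*(-1/117) + 13*(-1/86) = 49/117 - 13/86 = 2693/10062)
y(-125)/X(-189) = -266/2693/10062 = -266*10062/2693 = -2676492/2693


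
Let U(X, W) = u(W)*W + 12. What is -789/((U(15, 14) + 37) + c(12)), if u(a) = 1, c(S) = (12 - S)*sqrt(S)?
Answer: -263/21 ≈ -12.524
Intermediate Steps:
c(S) = sqrt(S)*(12 - S)
U(X, W) = 12 + W (U(X, W) = 1*W + 12 = W + 12 = 12 + W)
-789/((U(15, 14) + 37) + c(12)) = -789/(((12 + 14) + 37) + sqrt(12)*(12 - 1*12)) = -789/((26 + 37) + (2*sqrt(3))*(12 - 12)) = -789/(63 + (2*sqrt(3))*0) = -789/(63 + 0) = -789/63 = -789*1/63 = -263/21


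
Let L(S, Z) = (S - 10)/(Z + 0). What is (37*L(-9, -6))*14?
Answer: 4921/3 ≈ 1640.3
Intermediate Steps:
L(S, Z) = (-10 + S)/Z
(37*L(-9, -6))*14 = (37*((-10 - 9)/(-6)))*14 = (37*(-1/6*(-19)))*14 = (37*(19/6))*14 = (703/6)*14 = 4921/3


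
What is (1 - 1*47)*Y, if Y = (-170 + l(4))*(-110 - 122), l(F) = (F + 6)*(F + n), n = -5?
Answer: -1920960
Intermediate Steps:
l(F) = (-5 + F)*(6 + F) (l(F) = (F + 6)*(F - 5) = (6 + F)*(-5 + F) = (-5 + F)*(6 + F))
Y = 41760 (Y = (-170 + (-30 + 4 + 4²))*(-110 - 122) = (-170 + (-30 + 4 + 16))*(-232) = (-170 - 10)*(-232) = -180*(-232) = 41760)
(1 - 1*47)*Y = (1 - 1*47)*41760 = (1 - 47)*41760 = -46*41760 = -1920960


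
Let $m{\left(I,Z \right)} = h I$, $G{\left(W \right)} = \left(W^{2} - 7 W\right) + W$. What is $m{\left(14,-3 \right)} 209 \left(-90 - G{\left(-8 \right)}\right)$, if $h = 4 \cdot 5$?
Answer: $-11821040$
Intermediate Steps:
$G{\left(W \right)} = W^{2} - 6 W$
$h = 20$
$m{\left(I,Z \right)} = 20 I$
$m{\left(14,-3 \right)} 209 \left(-90 - G{\left(-8 \right)}\right) = 20 \cdot 14 \cdot 209 \left(-90 - - 8 \left(-6 - 8\right)\right) = 280 \cdot 209 \left(-90 - \left(-8\right) \left(-14\right)\right) = 58520 \left(-90 - 112\right) = 58520 \left(-202\right) = -11821040$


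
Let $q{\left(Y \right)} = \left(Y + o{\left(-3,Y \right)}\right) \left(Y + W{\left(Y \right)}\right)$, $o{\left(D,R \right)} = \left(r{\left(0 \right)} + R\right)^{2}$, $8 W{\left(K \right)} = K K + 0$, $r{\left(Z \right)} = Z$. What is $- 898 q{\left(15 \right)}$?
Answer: $-9294300$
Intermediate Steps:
$W{\left(K \right)} = \frac{K^{2}}{8}$ ($W{\left(K \right)} = \frac{K K + 0}{8} = \frac{K^{2} + 0}{8} = \frac{K^{2}}{8}$)
$o{\left(D,R \right)} = R^{2}$ ($o{\left(D,R \right)} = \left(0 + R\right)^{2} = R^{2}$)
$q{\left(Y \right)} = \left(Y + Y^{2}\right) \left(Y + \frac{Y^{2}}{8}\right)$
$- 898 q{\left(15 \right)} = - 898 \frac{15^{2} \left(8 + 15^{2} + 9 \cdot 15\right)}{8} = - 898 \cdot \frac{1}{8} \cdot 225 \left(8 + 225 + 135\right) = - 898 \cdot \frac{1}{8} \cdot 225 \cdot 368 = \left(-898\right) 10350 = -9294300$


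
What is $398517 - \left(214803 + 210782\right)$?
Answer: $-27068$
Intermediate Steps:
$398517 - \left(214803 + 210782\right) = 398517 - 425585 = -27068$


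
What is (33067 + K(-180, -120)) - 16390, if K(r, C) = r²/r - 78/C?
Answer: 329953/20 ≈ 16498.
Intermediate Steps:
K(r, C) = r - 78/C
(33067 + K(-180, -120)) - 16390 = (33067 + (-180 - 78/(-120))) - 16390 = (33067 + (-180 - 78*(-1/120))) - 16390 = (33067 + (-180 + 13/20)) - 16390 = (33067 - 3587/20) - 16390 = 657753/20 - 16390 = 329953/20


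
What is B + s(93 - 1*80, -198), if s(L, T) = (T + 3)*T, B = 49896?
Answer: 88506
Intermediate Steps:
s(L, T) = T*(3 + T) (s(L, T) = (3 + T)*T = T*(3 + T))
B + s(93 - 1*80, -198) = 49896 - 198*(3 - 198) = 49896 - 198*(-195) = 49896 + 38610 = 88506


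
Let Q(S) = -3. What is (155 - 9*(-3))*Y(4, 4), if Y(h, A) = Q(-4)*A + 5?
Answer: -1274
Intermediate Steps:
Y(h, A) = 5 - 3*A (Y(h, A) = -3*A + 5 = 5 - 3*A)
(155 - 9*(-3))*Y(4, 4) = (155 - 9*(-3))*(5 - 3*4) = (155 + 27)*(5 - 12) = 182*(-7) = -1274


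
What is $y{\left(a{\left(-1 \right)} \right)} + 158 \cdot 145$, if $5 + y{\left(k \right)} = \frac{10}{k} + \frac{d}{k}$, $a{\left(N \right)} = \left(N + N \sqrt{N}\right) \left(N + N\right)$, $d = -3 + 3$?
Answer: $\frac{45815}{2} - \frac{5 i}{2} \approx 22908.0 - 2.5 i$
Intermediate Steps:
$d = 0$
$a{\left(N \right)} = 2 N \left(N + N^{\frac{3}{2}}\right)$ ($a{\left(N \right)} = \left(N + N^{\frac{3}{2}}\right) 2 N = 2 N \left(N + N^{\frac{3}{2}}\right)$)
$y{\left(k \right)} = -5 + \frac{10}{k}$ ($y{\left(k \right)} = -5 + \left(\frac{10}{k} + \frac{0}{k}\right) = -5 + \left(\frac{10}{k} + 0\right) = -5 + \frac{10}{k}$)
$y{\left(a{\left(-1 \right)} \right)} + 158 \cdot 145 = \left(-5 + \frac{10}{2 \left(-1\right)^{2} + 2 \left(-1\right)^{\frac{5}{2}}}\right) + 158 \cdot 145 = \left(-5 + \frac{10}{2 \cdot 1 + 2 i}\right) + 22910 = \left(-5 + \frac{10}{2 + 2 i}\right) + 22910 = \left(-5 + 10 \frac{2 - 2 i}{8}\right) + 22910 = \left(-5 + \frac{5 \left(2 - 2 i\right)}{4}\right) + 22910 = 22905 + \frac{5 \left(2 - 2 i\right)}{4}$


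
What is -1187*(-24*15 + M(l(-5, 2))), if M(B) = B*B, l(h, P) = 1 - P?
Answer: 426133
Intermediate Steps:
M(B) = B**2
-1187*(-24*15 + M(l(-5, 2))) = -1187*(-24*15 + (1 - 1*2)**2) = -1187*(-360 + (1 - 2)**2) = -1187*(-360 + (-1)**2) = -1187*(-360 + 1) = -1187*(-359) = 426133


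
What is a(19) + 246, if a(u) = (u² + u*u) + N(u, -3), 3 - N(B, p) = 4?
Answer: 967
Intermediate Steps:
N(B, p) = -1 (N(B, p) = 3 - 1*4 = 3 - 4 = -1)
a(u) = -1 + 2*u² (a(u) = (u² + u*u) - 1 = (u² + u²) - 1 = 2*u² - 1 = -1 + 2*u²)
a(19) + 246 = (-1 + 2*19²) + 246 = (-1 + 2*361) + 246 = (-1 + 722) + 246 = 721 + 246 = 967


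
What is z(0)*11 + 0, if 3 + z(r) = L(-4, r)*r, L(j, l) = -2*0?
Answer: -33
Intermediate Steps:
L(j, l) = 0
z(r) = -3 (z(r) = -3 + 0*r = -3 + 0 = -3)
z(0)*11 + 0 = -3*11 + 0 = -33 + 0 = -33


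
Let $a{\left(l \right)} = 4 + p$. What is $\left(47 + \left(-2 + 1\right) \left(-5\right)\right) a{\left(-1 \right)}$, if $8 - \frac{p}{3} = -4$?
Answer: $2080$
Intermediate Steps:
$p = 36$ ($p = 24 - -12 = 24 + 12 = 36$)
$a{\left(l \right)} = 40$ ($a{\left(l \right)} = 4 + 36 = 40$)
$\left(47 + \left(-2 + 1\right) \left(-5\right)\right) a{\left(-1 \right)} = \left(47 + \left(-2 + 1\right) \left(-5\right)\right) 40 = \left(47 - -5\right) 40 = \left(47 + 5\right) 40 = 52 \cdot 40 = 2080$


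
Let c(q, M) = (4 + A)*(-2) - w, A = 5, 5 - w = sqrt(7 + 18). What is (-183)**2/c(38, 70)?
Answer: -3721/2 ≈ -1860.5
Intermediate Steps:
w = 0 (w = 5 - sqrt(7 + 18) = 5 - sqrt(25) = 5 - 1*5 = 5 - 5 = 0)
c(q, M) = -18 (c(q, M) = (4 + 5)*(-2) - 1*0 = 9*(-2) + 0 = -18 + 0 = -18)
(-183)**2/c(38, 70) = (-183)**2/(-18) = 33489*(-1/18) = -3721/2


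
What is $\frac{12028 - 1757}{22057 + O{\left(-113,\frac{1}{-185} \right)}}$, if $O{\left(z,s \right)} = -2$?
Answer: $\frac{10271}{22055} \approx 0.4657$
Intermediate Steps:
$\frac{12028 - 1757}{22057 + O{\left(-113,\frac{1}{-185} \right)}} = \frac{12028 - 1757}{22057 - 2} = \frac{10271}{22055}$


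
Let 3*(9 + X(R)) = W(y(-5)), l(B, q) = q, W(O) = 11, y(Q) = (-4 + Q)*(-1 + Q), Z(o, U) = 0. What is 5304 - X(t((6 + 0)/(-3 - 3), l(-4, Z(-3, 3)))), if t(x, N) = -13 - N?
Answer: 15928/3 ≈ 5309.3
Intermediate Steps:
y(Q) = (-1 + Q)*(-4 + Q)
X(R) = -16/3 (X(R) = -9 + (⅓)*11 = -9 + 11/3 = -16/3)
5304 - X(t((6 + 0)/(-3 - 3), l(-4, Z(-3, 3)))) = 5304 - 1*(-16/3) = 5304 + 16/3 = 15928/3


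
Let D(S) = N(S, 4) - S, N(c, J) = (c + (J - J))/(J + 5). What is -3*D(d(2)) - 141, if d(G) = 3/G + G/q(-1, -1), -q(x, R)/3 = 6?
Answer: -3707/27 ≈ -137.30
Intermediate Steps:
q(x, R) = -18 (q(x, R) = -3*6 = -18)
N(c, J) = c/(5 + J) (N(c, J) = (c + 0)/(5 + J) = c/(5 + J))
d(G) = 3/G - G/18 (d(G) = 3/G + G/(-18) = 3/G + G*(-1/18) = 3/G - G/18)
D(S) = -8*S/9 (D(S) = S/(5 + 4) - S = S/9 - S = -8*S/9)
-3*D(d(2)) - 141 = -(-8)*(3/2 - 1/18*2)/3 - 141 = -(-8)*(3*(½) - ⅑)/3 - 141 = -(-8)*(3/2 - ⅑)/3 - 141 = -(-8)*25/(3*18) - 141 = -3*(-100/81) - 141 = 100/27 - 141 = -3707/27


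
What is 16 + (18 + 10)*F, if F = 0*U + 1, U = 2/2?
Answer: 44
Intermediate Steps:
U = 1 (U = 2*(1/2) = 1)
F = 1 (F = 0*1 + 1 = 0 + 1 = 1)
16 + (18 + 10)*F = 16 + (18 + 10)*1 = 16 + 28*1 = 16 + 28 = 44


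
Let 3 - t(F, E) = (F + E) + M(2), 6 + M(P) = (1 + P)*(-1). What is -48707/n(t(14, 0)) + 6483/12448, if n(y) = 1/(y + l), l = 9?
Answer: -4244126669/12448 ≈ -3.4095e+5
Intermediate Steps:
M(P) = -7 - P (M(P) = -6 + (1 + P)*(-1) = -6 + (-1 - P) = -7 - P)
t(F, E) = 12 - E - F (t(F, E) = 3 - ((F + E) + (-7 - 1*2)) = 3 - ((E + F) + (-7 - 2)) = 3 - ((E + F) - 9) = 3 - (-9 + E + F) = 3 + (9 - E - F) = 12 - E - F)
n(y) = 1/(9 + y) (n(y) = 1/(y + 9) = 1/(9 + y))
-48707/n(t(14, 0)) + 6483/12448 = -48707/(1/(9 + (12 - 1*0 - 1*14))) + 6483/12448 = -48707/(1/(9 + (12 + 0 - 14))) + 6483*(1/12448) = -48707/(1/(9 - 2)) + 6483/12448 = -48707/(1/7) + 6483/12448 = -48707/⅐ + 6483/12448 = -48707*7 + 6483/12448 = -340949 + 6483/12448 = -4244126669/12448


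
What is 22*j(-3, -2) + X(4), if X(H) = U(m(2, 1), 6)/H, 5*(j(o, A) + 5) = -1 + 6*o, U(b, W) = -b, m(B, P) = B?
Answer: -1941/10 ≈ -194.10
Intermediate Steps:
j(o, A) = -26/5 + 6*o/5 (j(o, A) = -5 + (-1 + 6*o)/5 = -5 + (-1/5 + 6*o/5) = -26/5 + 6*o/5)
X(H) = -2/H (X(H) = (-1*2)/H = -2/H)
22*j(-3, -2) + X(4) = 22*(-26/5 + (6/5)*(-3)) - 2/4 = 22*(-26/5 - 18/5) - 2*1/4 = 22*(-44/5) - 1/2 = -968/5 - 1/2 = -1941/10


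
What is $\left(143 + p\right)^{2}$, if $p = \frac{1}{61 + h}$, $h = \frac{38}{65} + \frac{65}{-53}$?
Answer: $\frac{884349060332049}{43236548356} \approx 20454.0$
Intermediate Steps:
$h = - \frac{2211}{3445}$ ($h = 38 \cdot \frac{1}{65} + 65 \left(- \frac{1}{53}\right) = \frac{38}{65} - \frac{65}{53} = - \frac{2211}{3445} \approx -0.6418$)
$p = \frac{3445}{207934}$ ($p = \frac{1}{61 - \frac{2211}{3445}} = \frac{1}{\frac{207934}{3445}} = \frac{3445}{207934} \approx 0.016568$)
$\left(143 + p\right)^{2} = \left(143 + \frac{3445}{207934}\right)^{2} = \left(\frac{29738007}{207934}\right)^{2} = \frac{884349060332049}{43236548356}$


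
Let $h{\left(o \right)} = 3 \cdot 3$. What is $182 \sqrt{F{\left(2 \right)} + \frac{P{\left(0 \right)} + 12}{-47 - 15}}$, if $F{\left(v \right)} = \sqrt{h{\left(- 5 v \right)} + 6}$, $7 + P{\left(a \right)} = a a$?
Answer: $\frac{91 \sqrt{-310 + 3844 \sqrt{15}}}{31} \approx 354.43$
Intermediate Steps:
$h{\left(o \right)} = 9$
$P{\left(a \right)} = -7 + a^{2}$ ($P{\left(a \right)} = -7 + a a = -7 + a^{2}$)
$F{\left(v \right)} = \sqrt{15}$ ($F{\left(v \right)} = \sqrt{9 + 6} = \sqrt{15}$)
$182 \sqrt{F{\left(2 \right)} + \frac{P{\left(0 \right)} + 12}{-47 - 15}} = 182 \sqrt{\sqrt{15} + \frac{\left(-7 + 0^{2}\right) + 12}{-47 - 15}} = 182 \sqrt{\sqrt{15} + \frac{\left(-7 + 0\right) + 12}{-62}} = 182 \sqrt{\sqrt{15} + \left(-7 + 12\right) \left(- \frac{1}{62}\right)} = 182 \sqrt{\sqrt{15} + 5 \left(- \frac{1}{62}\right)} = 182 \sqrt{\sqrt{15} - \frac{5}{62}} = 182 \sqrt{- \frac{5}{62} + \sqrt{15}}$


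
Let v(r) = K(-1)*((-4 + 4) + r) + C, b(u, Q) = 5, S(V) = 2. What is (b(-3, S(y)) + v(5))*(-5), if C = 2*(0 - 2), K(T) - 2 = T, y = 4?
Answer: -30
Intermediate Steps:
K(T) = 2 + T
C = -4 (C = 2*(-2) = -4)
v(r) = -4 + r (v(r) = (2 - 1)*((-4 + 4) + r) - 4 = 1*(0 + r) - 4 = 1*r - 4 = r - 4 = -4 + r)
(b(-3, S(y)) + v(5))*(-5) = (5 + (-4 + 5))*(-5) = (5 + 1)*(-5) = 6*(-5) = -30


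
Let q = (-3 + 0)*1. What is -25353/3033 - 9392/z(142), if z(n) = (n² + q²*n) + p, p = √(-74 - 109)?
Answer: (-2817*√183 + 63567218*I)/(337*(√183 - 21442*I)) ≈ -8.7971 + 0.00027635*I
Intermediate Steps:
p = I*√183 (p = √(-183) = I*√183 ≈ 13.528*I)
q = -3 (q = -3*1 = -3)
z(n) = n² + 9*n + I*√183 (z(n) = (n² + (-3)²*n) + I*√183 = (n² + 9*n) + I*√183 = n² + 9*n + I*√183)
-25353/3033 - 9392/z(142) = -25353/3033 - 9392/(142² + 9*142 + I*√183) = -25353*1/3033 - 9392/(20164 + 1278 + I*√183) = -2817/337 - 9392/(21442 + I*√183)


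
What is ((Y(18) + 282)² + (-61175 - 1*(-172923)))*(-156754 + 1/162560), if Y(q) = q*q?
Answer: -1525679609199647/20320 ≈ -7.5083e+10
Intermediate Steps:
Y(q) = q²
((Y(18) + 282)² + (-61175 - 1*(-172923)))*(-156754 + 1/162560) = ((18² + 282)² + (-61175 - 1*(-172923)))*(-156754 + 1/162560) = ((324 + 282)² + (-61175 + 172923))*(-156754 + 1/162560) = (606² + 111748)*(-25481930239/162560) = (367236 + 111748)*(-25481930239/162560) = 478984*(-25481930239/162560) = -1525679609199647/20320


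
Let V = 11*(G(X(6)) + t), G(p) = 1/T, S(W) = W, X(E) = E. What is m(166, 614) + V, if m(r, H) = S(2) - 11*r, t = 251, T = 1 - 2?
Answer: 926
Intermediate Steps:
T = -1
G(p) = -1 (G(p) = 1/(-1) = -1)
m(r, H) = 2 - 11*r
V = 2750 (V = 11*(-1 + 251) = 11*250 = 2750)
m(166, 614) + V = (2 - 11*166) + 2750 = (2 - 1826) + 2750 = -1824 + 2750 = 926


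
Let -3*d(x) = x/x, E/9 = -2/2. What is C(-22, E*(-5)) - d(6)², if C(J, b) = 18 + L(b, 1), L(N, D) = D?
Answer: 170/9 ≈ 18.889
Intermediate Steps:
E = -9 (E = 9*(-2/2) = 9*(-2*½) = 9*(-1) = -9)
C(J, b) = 19 (C(J, b) = 18 + 1 = 19)
d(x) = -⅓ (d(x) = -x/(3*x) = -⅓*1 = -⅓)
C(-22, E*(-5)) - d(6)² = 19 - (-⅓)² = 19 - 1*⅑ = 19 - ⅑ = 170/9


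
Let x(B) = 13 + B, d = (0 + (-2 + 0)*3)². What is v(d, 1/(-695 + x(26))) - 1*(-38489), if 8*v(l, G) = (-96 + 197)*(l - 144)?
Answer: 74251/2 ≈ 37126.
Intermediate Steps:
d = 36 (d = (0 - 2*3)² = (0 - 6)² = (-6)² = 36)
v(l, G) = -1818 + 101*l/8 (v(l, G) = ((-96 + 197)*(l - 144))/8 = (101*(-144 + l))/8 = (-14544 + 101*l)/8 = -1818 + 101*l/8)
v(d, 1/(-695 + x(26))) - 1*(-38489) = (-1818 + (101/8)*36) - 1*(-38489) = (-1818 + 909/2) + 38489 = -2727/2 + 38489 = 74251/2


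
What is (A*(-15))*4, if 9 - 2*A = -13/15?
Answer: -296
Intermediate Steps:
A = 74/15 (A = 9/2 - (-13)/(2*15) = 9/2 - ½*(-13/15) = 9/2 + 13/30 = 74/15 ≈ 4.9333)
(A*(-15))*4 = ((74/15)*(-15))*4 = -74*4 = -296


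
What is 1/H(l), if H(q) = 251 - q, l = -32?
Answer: 1/283 ≈ 0.0035336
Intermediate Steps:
1/H(l) = 1/(251 - 1*(-32)) = 1/(251 + 32) = 1/283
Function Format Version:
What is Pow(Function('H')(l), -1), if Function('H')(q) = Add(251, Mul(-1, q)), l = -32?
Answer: Rational(1, 283) ≈ 0.0035336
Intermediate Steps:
Pow(Function('H')(l), -1) = Pow(Add(251, Mul(-1, -32)), -1) = Pow(Add(251, 32), -1) = Pow(283, -1) = Rational(1, 283)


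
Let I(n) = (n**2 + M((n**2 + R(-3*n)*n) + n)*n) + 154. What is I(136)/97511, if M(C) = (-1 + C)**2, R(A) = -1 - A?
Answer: 744393881954/97511 ≈ 7.6339e+6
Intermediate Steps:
I(n) = 154 + n**2 + n*(-1 + n + n**2 + n*(-1 + 3*n))**2 (I(n) = (n**2 + (-1 + ((n**2 + (-1 - (-3)*n)*n) + n))**2*n) + 154 = (n**2 + (-1 + ((n**2 + (-1 + 3*n)*n) + n))**2*n) + 154 = (n**2 + (-1 + ((n**2 + n*(-1 + 3*n)) + n))**2*n) + 154 = (n**2 + (-1 + (n + n**2 + n*(-1 + 3*n)))**2*n) + 154 = (n**2 + (-1 + n + n**2 + n*(-1 + 3*n))**2*n) + 154 = (n**2 + n*(-1 + n + n**2 + n*(-1 + 3*n))**2) + 154 = 154 + n**2 + n*(-1 + n + n**2 + n*(-1 + 3*n))**2)
I(136)/97511 = (154 + 136**2 + 136*(-1 + 4*136**2)**2)/97511 = (154 + 18496 + 136*(-1 + 4*18496)**2)*(1/97511) = (154 + 18496 + 136*(-1 + 73984)**2)*(1/97511) = (154 + 18496 + 136*73983**2)*(1/97511) = (154 + 18496 + 136*5473484289)*(1/97511) = (154 + 18496 + 744393863304)*(1/97511) = 744393881954*(1/97511) = 744393881954/97511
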